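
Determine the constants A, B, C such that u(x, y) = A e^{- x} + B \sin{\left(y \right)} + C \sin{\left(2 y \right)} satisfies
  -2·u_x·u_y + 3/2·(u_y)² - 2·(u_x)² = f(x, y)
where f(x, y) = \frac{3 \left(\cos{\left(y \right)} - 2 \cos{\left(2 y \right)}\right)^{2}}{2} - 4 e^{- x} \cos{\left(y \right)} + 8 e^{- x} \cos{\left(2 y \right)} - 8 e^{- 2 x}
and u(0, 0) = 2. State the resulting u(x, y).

Substitute the ansatz u = A e^{- x} + B \sin{\left(y \right)} + C \sin{\left(2 y \right)} into the left-hand side.
Derivatives of the ansatz:
  u_x = - A e^{- x}
  u_y = B \cos{\left(y \right)} + 2 C \cos{\left(2 y \right)}
Term by term:
  -2·u_x·u_y = 2 A B e^{- x} \cos{\left(y \right)} + 4 A C e^{- x} \cos{\left(2 y \right)}
  3/2·(u_y)² = \frac{3 B^{2} \cos^{2}{\left(y \right)}}{2} + 6 B C \cos{\left(y \right)} \cos{\left(2 y \right)} + 6 C^{2} \cos^{2}{\left(2 y \right)}
  -2·(u_x)² = - 2 A^{2} e^{- 2 x}
So the left-hand side equals
  - 2 A^{2} e^{- 2 x} + 2 A B e^{- x} \cos{\left(y \right)} + 4 A C e^{- x} \cos{\left(2 y \right)} + \frac{3 B^{2} \cos^{2}{\left(y \right)}}{2} + 6 B C \cos{\left(y \right)} \cos{\left(2 y \right)} + 6 C^{2} \cos^{2}{\left(2 y \right)}
This must equal f(x, y) identically; expanded, f = \frac{3 \cos^{2}{\left(y \right)}}{2} - 6 \cos{\left(y \right)} \cos{\left(2 y \right)} + 6 \cos^{2}{\left(2 y \right)} - 4 e^{- x} \cos{\left(y \right)} + 8 e^{- x} \cos{\left(2 y \right)} - 8 e^{- 2 x}.
Matching coefficients of the independent functions:
  [e^{- x} \cos{\left(y \right)}]:  2 A B = -4
  [e^{- x} \cos{\left(2 y \right)}]:  4 A C = 8
  [\cos{\left(y \right)} \cos{\left(2 y \right)}]:  6 B C = -6
  [e^{- 2 x}]:  - 2 A^{2} = -8
  [\cos^{2}{\left(y \right)}]:  \frac{3 B^{2}}{2} = \frac{3}{2}
  [\cos^{2}{\left(2 y \right)}]:  6 C^{2} = 6
These equations allow (A, B, C) = (-2, 1, -1) or (2, -1, 1).
Impose the point condition(s):
  u(0, 0) = 2  ⟹  A = 2
Only A = 2, B = -1, C = 1 satisfies everything.
Hence u(x, y) = - \sin{\left(y \right)} + \sin{\left(2 y \right)} + 2 e^{- x}.

Answer: u(x, y) = - \sin{\left(y \right)} + \sin{\left(2 y \right)} + 2 e^{- x}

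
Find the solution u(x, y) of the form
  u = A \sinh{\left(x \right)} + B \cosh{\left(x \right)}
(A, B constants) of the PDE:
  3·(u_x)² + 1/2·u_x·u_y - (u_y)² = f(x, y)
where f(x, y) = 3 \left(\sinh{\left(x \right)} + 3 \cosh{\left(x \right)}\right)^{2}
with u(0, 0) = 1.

Substitute the ansatz u = A \sinh{\left(x \right)} + B \cosh{\left(x \right)} into the left-hand side.
Derivatives of the ansatz:
  u_x = A \cosh{\left(x \right)} + B \sinh{\left(x \right)}
  u_y = 0
Term by term:
  3·(u_x)² = 3 A^{2} \cosh^{2}{\left(x \right)} + 6 A B \sinh{\left(x \right)} \cosh{\left(x \right)} + 3 B^{2} \sinh^{2}{\left(x \right)}
  1/2·u_x·u_y = 0
  -(u_y)² = 0
So the left-hand side equals
  3 A^{2} \cosh^{2}{\left(x \right)} + 6 A B \sinh{\left(x \right)} \cosh{\left(x \right)} + 3 B^{2} \sinh^{2}{\left(x \right)}
This must equal f(x, y) identically; expanded, f = 3 \sinh^{2}{\left(x \right)} + 18 \sinh{\left(x \right)} \cosh{\left(x \right)} + 27 \cosh^{2}{\left(x \right)}.
Matching coefficients of the independent functions:
  [\sinh{\left(x \right)} \cosh{\left(x \right)}]:  6 A B = 18
  [\sinh^{2}{\left(x \right)}]:  3 B^{2} = 3
  [\cosh^{2}{\left(x \right)}]:  3 A^{2} = 27
These equations allow (A, B) = (-3, -1) or (3, 1).
Impose the point condition(s):
  u(0, 0) = 1  ⟹  B = 1
Only A = 3, B = 1 satisfies everything.
Hence u(x, y) = 3 \sinh{\left(x \right)} + \cosh{\left(x \right)}.

Answer: u(x, y) = 3 \sinh{\left(x \right)} + \cosh{\left(x \right)}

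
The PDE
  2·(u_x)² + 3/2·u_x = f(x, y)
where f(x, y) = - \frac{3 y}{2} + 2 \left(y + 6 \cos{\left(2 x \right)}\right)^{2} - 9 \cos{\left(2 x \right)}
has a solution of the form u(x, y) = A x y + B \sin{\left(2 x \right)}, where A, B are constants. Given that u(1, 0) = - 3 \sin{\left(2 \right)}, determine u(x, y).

Substitute the ansatz u = A x y + B \sin{\left(2 x \right)} into the left-hand side.
Derivatives of the ansatz:
  u_x = A y + 2 B \cos{\left(2 x \right)}
Term by term:
  2·(u_x)² = 2 A^{2} y^{2} + 8 A B y \cos{\left(2 x \right)} + 8 B^{2} \cos^{2}{\left(2 x \right)}
  3/2·u_x = \frac{3 A y}{2} + 3 B \cos{\left(2 x \right)}
So the left-hand side equals
  2 A^{2} y^{2} + 8 A B y \cos{\left(2 x \right)} + \frac{3 A y}{2} + 8 B^{2} \cos^{2}{\left(2 x \right)} + 3 B \cos{\left(2 x \right)}
This must equal f(x, y) identically; expanded, f = 2 y^{2} + 24 y \cos{\left(2 x \right)} - \frac{3 y}{2} + 72 \cos^{2}{\left(2 x \right)} - 9 \cos{\left(2 x \right)}.
Matching coefficients of the independent functions:
  [y]:  \frac{3 A}{2} = - \frac{3}{2}
  [y^{2}]:  2 A^{2} = 2
  [y \cos{\left(2 x \right)}]:  8 A B = 24
  [\cos{\left(2 x \right)}]:  3 B = -9
  [\cos^{2}{\left(2 x \right)}]:  8 B^{2} = 72
Solving: A = -1, B = -3.
Check against the point condition:
  u(1, 0) = - 3 \sin{\left(2 \right)}  ⟹  B \sin{\left(2 \right)} = - 3 \sin{\left(2 \right)}  ✓
Hence u(x, y) = - x y - 3 \sin{\left(2 x \right)}.

Answer: u(x, y) = - x y - 3 \sin{\left(2 x \right)}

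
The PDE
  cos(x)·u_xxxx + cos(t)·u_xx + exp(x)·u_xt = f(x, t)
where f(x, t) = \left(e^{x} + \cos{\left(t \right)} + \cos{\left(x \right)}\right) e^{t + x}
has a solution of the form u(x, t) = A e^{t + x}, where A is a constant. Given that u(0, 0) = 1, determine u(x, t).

Substitute the ansatz u = A e^{t + x} into the left-hand side.
Derivatives of the ansatz:
  u_xxxx = A e^{t} e^{x}
  u_xx = A e^{t} e^{x}
  u_xt = A e^{t} e^{x}
Term by term:
  cos(x)·u_xxxx = A e^{t} e^{x} \cos{\left(x \right)}
  cos(t)·u_xx = A e^{t} e^{x} \cos{\left(t \right)}
  exp(x)·u_xt = A e^{t} e^{2 x}
So the left-hand side equals
  A e^{t} e^{2 x} + A e^{t} e^{x} \cos{\left(t \right)} + A e^{t} e^{x} \cos{\left(x \right)}
This must equal f(x, t) identically; expanded, f = e^{t} e^{2 x} + e^{t} e^{x} \cos{\left(t \right)} + e^{t} e^{x} \cos{\left(x \right)}.
Matching coefficients of the independent functions:
  [e^{t} e^{2 x}, e^{t} e^{x} \cos{\left(t \right)}, e^{t} e^{x} \cos{\left(x \right)}]:  A = 1
Solving: A = 1.
Check against the point condition:
  u(0, 0) = 1  ⟹  A = 1  ✓
Hence u(x, t) = e^{t + x}.

Answer: u(x, t) = e^{t + x}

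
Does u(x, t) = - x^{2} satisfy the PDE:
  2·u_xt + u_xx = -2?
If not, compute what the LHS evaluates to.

Evaluate each term of the left-hand side for u = - x^{2}.
Derivatives:
  u_xt = 0
  u_xx = -2
Terms:
  2·u_xt = 0
  u_xx = -2
Sum: LHS = -2
This is exactly the given right-hand side, so u is a solution.

Answer: Yes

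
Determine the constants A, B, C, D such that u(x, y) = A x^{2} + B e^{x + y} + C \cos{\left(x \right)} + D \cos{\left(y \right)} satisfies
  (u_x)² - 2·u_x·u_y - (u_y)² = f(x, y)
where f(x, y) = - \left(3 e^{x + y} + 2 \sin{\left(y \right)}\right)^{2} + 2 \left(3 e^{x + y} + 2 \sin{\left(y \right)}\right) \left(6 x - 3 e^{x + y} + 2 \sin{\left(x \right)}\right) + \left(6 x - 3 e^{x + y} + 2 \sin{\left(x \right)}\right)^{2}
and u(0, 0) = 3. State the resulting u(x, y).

Substitute the ansatz u = A x^{2} + B e^{x + y} + C \cos{\left(x \right)} + D \cos{\left(y \right)} into the left-hand side.
Derivatives of the ansatz:
  u_x = 2 A x + B e^{x} e^{y} - C \sin{\left(x \right)}
  u_y = B e^{x} e^{y} - D \sin{\left(y \right)}
Term by term:
  (u_x)² = 4 A^{2} x^{2} + 4 A B x e^{x} e^{y} - 4 A C x \sin{\left(x \right)} + B^{2} e^{2 x} e^{2 y} - 2 B C e^{x} e^{y} \sin{\left(x \right)} + C^{2} \sin^{2}{\left(x \right)}
  -2·u_x·u_y = - 4 A B x e^{x} e^{y} + 4 A D x \sin{\left(y \right)} - 2 B^{2} e^{2 x} e^{2 y} + 2 B C e^{x} e^{y} \sin{\left(x \right)} + 2 B D e^{x} e^{y} \sin{\left(y \right)} - 2 C D \sin{\left(x \right)} \sin{\left(y \right)}
  -(u_y)² = - B^{2} e^{2 x} e^{2 y} + 2 B D e^{x} e^{y} \sin{\left(y \right)} - D^{2} \sin^{2}{\left(y \right)}
So the left-hand side equals
  4 A^{2} x^{2} - 4 A C x \sin{\left(x \right)} + 4 A D x \sin{\left(y \right)} - 2 B^{2} e^{2 x} e^{2 y} + 4 B D e^{x} e^{y} \sin{\left(y \right)} + C^{2} \sin^{2}{\left(x \right)} - 2 C D \sin{\left(x \right)} \sin{\left(y \right)} - D^{2} \sin^{2}{\left(y \right)}
This must equal f(x, y) identically; expanded, f = 36 x^{2} + 24 x \sin{\left(x \right)} + 24 x \sin{\left(y \right)} - 18 e^{2 x} e^{2 y} - 24 e^{x} e^{y} \sin{\left(y \right)} + 4 \sin^{2}{\left(x \right)} + 8 \sin{\left(x \right)} \sin{\left(y \right)} - 4 \sin^{2}{\left(y \right)}.
Matching coefficients of the independent functions:
  [x^{2}]:  4 A^{2} = 36
  [x \sin{\left(x \right)}]:  - 4 A C = 24
  [x \sin{\left(y \right)}]:  4 A D = 24
  [e^{2 x} e^{2 y}]:  - 2 B^{2} = -18
  [\sin{\left(x \right)} \sin{\left(y \right)}]:  - 2 C D = 8
  [e^{x} e^{y} \sin{\left(y \right)}]:  4 B D = -24
  [\sin^{2}{\left(x \right)}]:  C^{2} = 4
  [\sin^{2}{\left(y \right)}]:  - D^{2} = -4
These equations allow (A, B, C, D) = (-3, 3, 2, -2) or (3, -3, -2, 2).
Impose the point condition(s):
  u(0, 0) = 3  ⟹  B + C + D = 3
Only A = -3, B = 3, C = 2, D = -2 satisfies everything.
Hence u(x, y) = - 3 x^{2} + 3 e^{x + y} + 2 \cos{\left(x \right)} - 2 \cos{\left(y \right)}.

Answer: u(x, y) = - 3 x^{2} + 3 e^{x + y} + 2 \cos{\left(x \right)} - 2 \cos{\left(y \right)}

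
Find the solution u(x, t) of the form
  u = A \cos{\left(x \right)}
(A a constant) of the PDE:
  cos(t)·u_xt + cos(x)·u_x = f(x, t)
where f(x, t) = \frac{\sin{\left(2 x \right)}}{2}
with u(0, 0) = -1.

Substitute the ansatz u = A \cos{\left(x \right)} into the left-hand side.
Derivatives of the ansatz:
  u_xt = 0
  u_x = - A \sin{\left(x \right)}
Term by term:
  cos(t)·u_xt = 0
  cos(x)·u_x = - A \sin{\left(x \right)} \cos{\left(x \right)}
So the left-hand side equals
  - A \sin{\left(x \right)} \cos{\left(x \right)}
This must equal f(x, t) identically; expanded, f = \sin{\left(x \right)} \cos{\left(x \right)}.
Matching coefficients of the independent functions:
  [\sin{\left(x \right)} \cos{\left(x \right)}]:  - A = 1
Solving: A = -1.
Check against the point condition:
  u(0, 0) = -1  ⟹  A = -1  ✓
Hence u(x, t) = - \cos{\left(x \right)}.

Answer: u(x, t) = - \cos{\left(x \right)}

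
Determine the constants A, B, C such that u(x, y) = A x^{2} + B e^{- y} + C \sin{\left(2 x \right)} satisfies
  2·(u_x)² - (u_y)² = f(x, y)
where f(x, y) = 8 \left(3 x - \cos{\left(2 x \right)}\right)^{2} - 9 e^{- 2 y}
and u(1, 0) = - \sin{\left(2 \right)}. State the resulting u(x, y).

Substitute the ansatz u = A x^{2} + B e^{- y} + C \sin{\left(2 x \right)} into the left-hand side.
Derivatives of the ansatz:
  u_x = 2 A x + 2 C \cos{\left(2 x \right)}
  u_y = - B e^{- y}
Term by term:
  2·(u_x)² = 8 A^{2} x^{2} + 16 A C x \cos{\left(2 x \right)} + 8 C^{2} \cos^{2}{\left(2 x \right)}
  -(u_y)² = - B^{2} e^{- 2 y}
So the left-hand side equals
  8 A^{2} x^{2} + 16 A C x \cos{\left(2 x \right)} - B^{2} e^{- 2 y} + 8 C^{2} \cos^{2}{\left(2 x \right)}
This must equal f(x, y) identically; expanded, f = 72 x^{2} - 48 x \cos{\left(2 x \right)} + 8 \cos^{2}{\left(2 x \right)} - 9 e^{- 2 y}.
Matching coefficients of the independent functions:
  [x^{2}]:  8 A^{2} = 72
  [x \cos{\left(2 x \right)}]:  16 A C = -48
  [e^{- 2 y}]:  - B^{2} = -9
  [\cos^{2}{\left(2 x \right)}]:  8 C^{2} = 8
These equations allow (A, B, C) = (-3, -3, 1) or (-3, 3, 1) or (3, -3, -1) or (3, 3, -1).
Impose the point condition(s):
  u(1, 0) = - \sin{\left(2 \right)}  ⟹  A + B + C \sin{\left(2 \right)} = - \sin{\left(2 \right)}
Only A = 3, B = -3, C = -1 satisfies everything.
Hence u(x, y) = 3 x^{2} - \sin{\left(2 x \right)} - 3 e^{- y}.

Answer: u(x, y) = 3 x^{2} - \sin{\left(2 x \right)} - 3 e^{- y}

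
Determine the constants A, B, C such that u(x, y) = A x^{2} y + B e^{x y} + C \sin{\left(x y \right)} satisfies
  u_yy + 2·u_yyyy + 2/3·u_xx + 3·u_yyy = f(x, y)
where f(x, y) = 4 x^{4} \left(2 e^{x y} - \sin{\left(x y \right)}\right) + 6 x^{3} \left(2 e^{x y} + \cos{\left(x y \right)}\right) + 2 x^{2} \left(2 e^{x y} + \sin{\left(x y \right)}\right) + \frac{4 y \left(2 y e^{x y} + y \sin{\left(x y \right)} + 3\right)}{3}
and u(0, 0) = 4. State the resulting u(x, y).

Answer: u(x, y) = 3 x^{2} y + 4 e^{x y} - 2 \sin{\left(x y \right)}

Derivation:
Substitute the ansatz u = A x^{2} y + B e^{x y} + C \sin{\left(x y \right)} into the left-hand side.
Derivatives of the ansatz:
  u_yy = B x^{2} e^{x y} - C x^{2} \sin{\left(x y \right)}
  u_yyyy = B x^{4} e^{x y} + C x^{4} \sin{\left(x y \right)}
  u_xx = 2 A y + B y^{2} e^{x y} - C y^{2} \sin{\left(x y \right)}
  u_yyy = B x^{3} e^{x y} - C x^{3} \cos{\left(x y \right)}
Term by term:
  u_yy = B x^{2} e^{x y} - C x^{2} \sin{\left(x y \right)}
  2·u_yyyy = 2 B x^{4} e^{x y} + 2 C x^{4} \sin{\left(x y \right)}
  2/3·u_xx = \frac{4 A y}{3} + \frac{2 B y^{2} e^{x y}}{3} - \frac{2 C y^{2} \sin{\left(x y \right)}}{3}
  3·u_yyy = 3 B x^{3} e^{x y} - 3 C x^{3} \cos{\left(x y \right)}
So the left-hand side equals
  \frac{4 A y}{3} + 2 B x^{4} e^{x y} + 3 B x^{3} e^{x y} + B x^{2} e^{x y} + \frac{2 B y^{2} e^{x y}}{3} + 2 C x^{4} \sin{\left(x y \right)} - 3 C x^{3} \cos{\left(x y \right)} - C x^{2} \sin{\left(x y \right)} - \frac{2 C y^{2} \sin{\left(x y \right)}}{3}
This must equal f(x, y) identically; expanded, f = 8 x^{4} e^{x y} - 4 x^{4} \sin{\left(x y \right)} + 12 x^{3} e^{x y} + 6 x^{3} \cos{\left(x y \right)} + 4 x^{2} e^{x y} + 2 x^{2} \sin{\left(x y \right)} + \frac{8 y^{2} e^{x y}}{3} + \frac{4 y^{2} \sin{\left(x y \right)}}{3} + 4 y.
Matching coefficients of the independent functions:
  [y]:  \frac{4 A}{3} = 4
  [x^{2} e^{x y}]:  B = 4
  [x^{2} \sin{\left(x y \right)}]:  - C = 2
  [x^{3} e^{x y}]:  3 B = 12
  [x^{3} \cos{\left(x y \right)}]:  - 3 C = 6
  [x^{4} e^{x y}]:  2 B = 8
  [x^{4} \sin{\left(x y \right)}]:  2 C = -4
  [y^{2} e^{x y}]:  \frac{2 B}{3} = \frac{8}{3}
  [y^{2} \sin{\left(x y \right)}]:  - \frac{2 C}{3} = \frac{4}{3}
Solving: A = 3, B = 4, C = -2.
Check against the point condition:
  u(0, 0) = 4  ⟹  B = 4  ✓
Hence u(x, y) = 3 x^{2} y + 4 e^{x y} - 2 \sin{\left(x y \right)}.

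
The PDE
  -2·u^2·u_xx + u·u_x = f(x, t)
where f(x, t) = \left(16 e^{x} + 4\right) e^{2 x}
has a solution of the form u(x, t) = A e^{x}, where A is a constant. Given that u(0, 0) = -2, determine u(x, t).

Answer: u(x, t) = - 2 e^{x}

Derivation:
Substitute the ansatz u = A e^{x} into the left-hand side.
Derivatives of the ansatz:
  u_xx = A e^{x}
  u_x = A e^{x}
Term by term:
  -2·u^2·u_xx = - 2 A^{3} e^{3 x}
  u·u_x = A^{2} e^{2 x}
So the left-hand side equals
  - 2 A^{3} e^{3 x} + A^{2} e^{2 x}
This must equal f(x, t) = \left(16 e^{x} + 4\right) e^{2 x} identically.
Matching coefficients of the independent functions:
  [e^{2 x}]:  A^{2} = 4
  [e^{3 x}]:  - 2 A^{3} = 16
Solving: A = -2.
Check against the point condition:
  u(0, 0) = -2  ⟹  A = -2  ✓
Hence u(x, t) = - 2 e^{x}.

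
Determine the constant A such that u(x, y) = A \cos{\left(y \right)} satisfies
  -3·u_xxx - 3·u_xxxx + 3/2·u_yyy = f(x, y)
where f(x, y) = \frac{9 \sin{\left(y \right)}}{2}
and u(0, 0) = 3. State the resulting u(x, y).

Substitute the ansatz u = A \cos{\left(y \right)} into the left-hand side.
Derivatives of the ansatz:
  u_xxx = 0
  u_xxxx = 0
  u_yyy = A \sin{\left(y \right)}
Term by term:
  -3·u_xxx = 0
  -3·u_xxxx = 0
  3/2·u_yyy = \frac{3 A \sin{\left(y \right)}}{2}
So the left-hand side equals
  \frac{3 A \sin{\left(y \right)}}{2}
This must equal f(x, y) = \frac{9 \sin{\left(y \right)}}{2} identically.
Matching coefficients of the independent functions:
  [\sin{\left(y \right)}]:  \frac{3 A}{2} = \frac{9}{2}
Solving: A = 3.
Check against the point condition:
  u(0, 0) = 3  ⟹  A = 3  ✓
Hence u(x, y) = 3 \cos{\left(y \right)}.

Answer: u(x, y) = 3 \cos{\left(y \right)}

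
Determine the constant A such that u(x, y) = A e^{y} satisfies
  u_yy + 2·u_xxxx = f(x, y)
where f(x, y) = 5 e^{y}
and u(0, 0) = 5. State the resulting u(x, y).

Substitute the ansatz u = A e^{y} into the left-hand side.
Derivatives of the ansatz:
  u_yy = A e^{y}
  u_xxxx = 0
Term by term:
  u_yy = A e^{y}
  2·u_xxxx = 0
So the left-hand side equals
  A e^{y}
This must equal f(x, y) = 5 e^{y} identically.
Matching coefficients of the independent functions:
  [e^{y}]:  A = 5
Solving: A = 5.
Check against the point condition:
  u(0, 0) = 5  ⟹  A = 5  ✓
Hence u(x, y) = 5 e^{y}.

Answer: u(x, y) = 5 e^{y}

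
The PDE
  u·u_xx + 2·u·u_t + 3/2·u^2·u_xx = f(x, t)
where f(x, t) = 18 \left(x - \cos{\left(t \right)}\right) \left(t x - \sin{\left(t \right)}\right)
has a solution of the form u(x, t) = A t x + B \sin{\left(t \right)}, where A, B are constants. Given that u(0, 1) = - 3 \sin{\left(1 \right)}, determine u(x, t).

Substitute the ansatz u = A t x + B \sin{\left(t \right)} into the left-hand side.
Derivatives of the ansatz:
  u_xx = 0
  u_t = A x + B \cos{\left(t \right)}
Term by term:
  u·u_xx = 0
  2·u·u_t = 2 A^{2} t x^{2} + 2 A B t x \cos{\left(t \right)} + 2 A B x \sin{\left(t \right)} + 2 B^{2} \sin{\left(t \right)} \cos{\left(t \right)}
  3/2·u^2·u_xx = 0
So the left-hand side equals
  2 A^{2} t x^{2} + 2 A B t x \cos{\left(t \right)} + 2 A B x \sin{\left(t \right)} + 2 B^{2} \sin{\left(t \right)} \cos{\left(t \right)}
This must equal f(x, t) identically; expanded, f = 18 t x^{2} - 18 t x \cos{\left(t \right)} - 18 x \sin{\left(t \right)} + 18 \sin{\left(t \right)} \cos{\left(t \right)}.
Matching coefficients of the independent functions:
  [t x^{2}]:  2 A^{2} = 18
  [x \sin{\left(t \right)}, t x \cos{\left(t \right)}]:  2 A B = -18
  [\sin{\left(t \right)} \cos{\left(t \right)}]:  2 B^{2} = 18
These equations allow (A, B) = (-3, 3) or (3, -3).
Impose the point condition(s):
  u(0, 1) = - 3 \sin{\left(1 \right)}  ⟹  B \sin{\left(1 \right)} = - 3 \sin{\left(1 \right)}
Only A = 3, B = -3 satisfies everything.
Hence u(x, t) = 3 t x - 3 \sin{\left(t \right)}.

Answer: u(x, t) = 3 t x - 3 \sin{\left(t \right)}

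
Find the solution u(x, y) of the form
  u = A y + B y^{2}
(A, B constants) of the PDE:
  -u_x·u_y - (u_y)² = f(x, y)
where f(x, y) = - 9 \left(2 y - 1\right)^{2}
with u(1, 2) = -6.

Substitute the ansatz u = A y + B y^{2} into the left-hand side.
Derivatives of the ansatz:
  u_x = 0
  u_y = A + 2 B y
Term by term:
  -u_x·u_y = 0
  -(u_y)² = - A^{2} - 4 A B y - 4 B^{2} y^{2}
So the left-hand side equals
  - A^{2} - 4 A B y - 4 B^{2} y^{2}
This must equal f(x, y) identically; expanded, f = - 36 y^{2} + 36 y - 9.
Matching coefficients of the independent functions:
  [constant term]:  - A^{2} = -9
  [y]:  - 4 A B = 36
  [y^{2}]:  - 4 B^{2} = -36
These equations allow (A, B) = (-3, 3) or (3, -3).
Impose the point condition(s):
  u(1, 2) = -6  ⟹  2 A + 4 B = -6
Only A = 3, B = -3 satisfies everything.
Hence u(x, y) = - 3 y^{2} + 3 y.

Answer: u(x, y) = - 3 y^{2} + 3 y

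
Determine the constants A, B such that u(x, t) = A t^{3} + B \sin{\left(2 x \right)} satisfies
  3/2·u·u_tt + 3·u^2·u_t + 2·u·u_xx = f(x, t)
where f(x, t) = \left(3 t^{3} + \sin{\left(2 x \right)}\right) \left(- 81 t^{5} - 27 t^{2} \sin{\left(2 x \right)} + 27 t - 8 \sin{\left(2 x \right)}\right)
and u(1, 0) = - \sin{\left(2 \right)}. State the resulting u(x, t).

Answer: u(x, t) = - 3 t^{3} - \sin{\left(2 x \right)}

Derivation:
Substitute the ansatz u = A t^{3} + B \sin{\left(2 x \right)} into the left-hand side.
Derivatives of the ansatz:
  u_tt = 6 A t
  u_t = 3 A t^{2}
  u_xx = - 4 B \sin{\left(2 x \right)}
Term by term:
  3/2·u·u_tt = 9 A^{2} t^{4} + 9 A B t \sin{\left(2 x \right)}
  3·u^2·u_t = 9 A^{3} t^{8} + 18 A^{2} B t^{5} \sin{\left(2 x \right)} + 9 A B^{2} t^{2} \sin^{2}{\left(2 x \right)}
  2·u·u_xx = - 8 A B t^{3} \sin{\left(2 x \right)} - 8 B^{2} \sin^{2}{\left(2 x \right)}
So the left-hand side equals
  9 A^{3} t^{8} + 18 A^{2} B t^{5} \sin{\left(2 x \right)} + 9 A^{2} t^{4} + 9 A B^{2} t^{2} \sin^{2}{\left(2 x \right)} - 8 A B t^{3} \sin{\left(2 x \right)} + 9 A B t \sin{\left(2 x \right)} - 8 B^{2} \sin^{2}{\left(2 x \right)}
This must equal f(x, t) identically; expanded, f = - 243 t^{8} - 162 t^{5} \sin{\left(2 x \right)} + 81 t^{4} - 24 t^{3} \sin{\left(2 x \right)} - 27 t^{2} \sin^{2}{\left(2 x \right)} + 27 t \sin{\left(2 x \right)} - 8 \sin^{2}{\left(2 x \right)}.
Matching coefficients of the independent functions:
  [t^{4}]:  9 A^{2} = 81
  [t^{8}]:  9 A^{3} = -243
  [t \sin{\left(2 x \right)}]:  9 A B = 27
  [t^{2} \sin^{2}{\left(2 x \right)}]:  9 A B^{2} = -27
  [t^{3} \sin{\left(2 x \right)}]:  - 8 A B = -24
  [t^{5} \sin{\left(2 x \right)}]:  18 A^{2} B = -162
  [\sin^{2}{\left(2 x \right)}]:  - 8 B^{2} = -8
Solving: A = -3, B = -1.
Check against the point condition:
  u(1, 0) = - \sin{\left(2 \right)}  ⟹  B \sin{\left(2 \right)} = - \sin{\left(2 \right)}  ✓
Hence u(x, t) = - 3 t^{3} - \sin{\left(2 x \right)}.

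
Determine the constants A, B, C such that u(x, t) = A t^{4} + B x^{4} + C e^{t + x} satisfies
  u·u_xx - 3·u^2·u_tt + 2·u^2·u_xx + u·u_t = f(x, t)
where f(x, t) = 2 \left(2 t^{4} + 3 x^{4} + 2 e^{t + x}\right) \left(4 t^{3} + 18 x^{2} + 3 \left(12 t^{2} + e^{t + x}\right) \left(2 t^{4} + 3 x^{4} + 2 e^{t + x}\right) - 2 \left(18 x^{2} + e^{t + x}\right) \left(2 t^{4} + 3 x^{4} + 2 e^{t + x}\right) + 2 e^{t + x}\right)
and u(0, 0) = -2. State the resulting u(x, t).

Substitute the ansatz u = A t^{4} + B x^{4} + C e^{t + x} into the left-hand side.
Derivatives of the ansatz:
  u_xx = 12 B x^{2} + C e^{t} e^{x}
  u_tt = 12 A t^{2} + C e^{t} e^{x}
  u_t = 4 A t^{3} + C e^{t} e^{x}
Term by term:
  u·u_xx = 12 A B t^{4} x^{2} + A C t^{4} e^{t} e^{x} + 12 B^{2} x^{6} + B C x^{4} e^{t} e^{x} + 12 B C x^{2} e^{t} e^{x} + C^{2} e^{2 t} e^{2 x}
  -3·u^2·u_tt = - 36 A^{3} t^{10} - 72 A^{2} B t^{6} x^{4} - 3 A^{2} C t^{8} e^{t} e^{x} - 72 A^{2} C t^{6} e^{t} e^{x} - 36 A B^{2} t^{2} x^{8} - 6 A B C t^{4} x^{4} e^{t} e^{x} - 72 A B C t^{2} x^{4} e^{t} e^{x} - 6 A C^{2} t^{4} e^{2 t} e^{2 x} - 36 A C^{2} t^{2} e^{2 t} e^{2 x} - 3 B^{2} C x^{8} e^{t} e^{x} - 6 B C^{2} x^{4} e^{2 t} e^{2 x} - 3 C^{3} e^{3 t} e^{3 x}
  2·u^2·u_xx = 24 A^{2} B t^{8} x^{2} + 2 A^{2} C t^{8} e^{t} e^{x} + 48 A B^{2} t^{4} x^{6} + 4 A B C t^{4} x^{4} e^{t} e^{x} + 48 A B C t^{4} x^{2} e^{t} e^{x} + 4 A C^{2} t^{4} e^{2 t} e^{2 x} + 24 B^{3} x^{10} + 2 B^{2} C x^{8} e^{t} e^{x} + 48 B^{2} C x^{6} e^{t} e^{x} + 4 B C^{2} x^{4} e^{2 t} e^{2 x} + 24 B C^{2} x^{2} e^{2 t} e^{2 x} + 2 C^{3} e^{3 t} e^{3 x}
  u·u_t = 4 A^{2} t^{7} + 4 A B t^{3} x^{4} + A C t^{4} e^{t} e^{x} + 4 A C t^{3} e^{t} e^{x} + B C x^{4} e^{t} e^{x} + C^{2} e^{2 t} e^{2 x}
Sum these and collect like terms in the independent variables.
This must equal f(x, t) identically; expanded, f = 288 t^{10} - 288 t^{8} x^{2} + 8 t^{8} e^{t} e^{x} + 16 t^{7} + 864 t^{6} x^{4} + 576 t^{6} e^{t} e^{x} - 864 t^{4} x^{6} + 24 t^{4} x^{4} e^{t} e^{x} - 576 t^{4} x^{2} e^{t} e^{x} + 72 t^{4} x^{2} + 16 t^{4} e^{2 t} e^{2 x} + 8 t^{4} e^{t} e^{x} + 24 t^{3} x^{4} + 16 t^{3} e^{t} e^{x} + 648 t^{2} x^{8} + 864 t^{2} x^{4} e^{t} e^{x} + 288 t^{2} e^{2 t} e^{2 x} - 648 x^{10} + 18 x^{8} e^{t} e^{x} - 864 x^{6} e^{t} e^{x} + 108 x^{6} + 24 x^{4} e^{2 t} e^{2 x} + 12 x^{4} e^{t} e^{x} - 288 x^{2} e^{2 t} e^{2 x} + 72 x^{2} e^{t} e^{x} + 8 e^{3 t} e^{3 x} + 8 e^{2 t} e^{2 x}.
Matching coefficients of the independent functions:
(each divided by its leading coefficient; functions giving the same equation are listed together)
  [t^{7}]:  A^{2} - 4 = 0
  [t^{10}]:  A^{3} + 8 = 0
  [x^{6}]:  B^{2} - 9 = 0
  [x^{10}]:  B^{3} + 27 = 0
  [t^{2} x^{8}, t^{4} x^{6}]:  A B^{2} + 18 = 0
  [t^{3} x^{4}, t^{4} x^{2}]:  A B - 6 = 0
  [t^{6} x^{4}, t^{8} x^{2}]:  A^{2} B + 12 = 0
  [e^{2 t} e^{2 x}]:  C^{2} - 4 = 0
  [e^{3 t} e^{3 x}]:  C^{3} + 8 = 0
  [t^{2} e^{2 t} e^{2 x}, t^{4} e^{2 t} e^{2 x}]:  A C^{2} + 8 = 0
  [t^{3} e^{t} e^{x}, t^{4} e^{t} e^{x}]:  A C - 4 = 0
  [t^{6} e^{t} e^{x}, t^{8} e^{t} e^{x}]:  A^{2} C + 8 = 0
  [x^{2} e^{t} e^{x}, x^{4} e^{t} e^{x}]:  B C - 6 = 0
  [x^{2} e^{2 t} e^{2 x}, x^{4} e^{2 t} e^{2 x}]:  B C^{2} + 12 = 0
  [x^{6} e^{t} e^{x}, x^{8} e^{t} e^{x}]:  B^{2} C + 18 = 0
  [t^{2} x^{4} e^{t} e^{x}, t^{4} x^{2} e^{t} e^{x}, t^{4} x^{4} e^{t} e^{x}]:  A B C + 12 = 0
Solving: A = -2, B = -3, C = -2.
Check against the point condition:
  u(0, 0) = -2  ⟹  C = -2  ✓
Hence u(x, t) = - 2 t^{4} - 3 x^{4} - 2 e^{t + x}.

Answer: u(x, t) = - 2 t^{4} - 3 x^{4} - 2 e^{t + x}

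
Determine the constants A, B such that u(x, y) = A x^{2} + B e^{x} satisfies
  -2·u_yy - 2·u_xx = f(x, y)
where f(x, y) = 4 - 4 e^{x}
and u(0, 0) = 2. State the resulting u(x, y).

Substitute the ansatz u = A x^{2} + B e^{x} into the left-hand side.
Derivatives of the ansatz:
  u_yy = 0
  u_xx = 2 A + B e^{x}
Term by term:
  -2·u_yy = 0
  -2·u_xx = - 4 A - 2 B e^{x}
So the left-hand side equals
  - 4 A - 2 B e^{x}
This must equal f(x, y) = 4 - 4 e^{x} identically.
Matching coefficients of the independent functions:
  [constant term]:  - 4 A = 4
  [e^{x}]:  - 2 B = -4
Solving: A = -1, B = 2.
Check against the point condition:
  u(0, 0) = 2  ⟹  B = 2  ✓
Hence u(x, y) = - x^{2} + 2 e^{x}.

Answer: u(x, y) = - x^{2} + 2 e^{x}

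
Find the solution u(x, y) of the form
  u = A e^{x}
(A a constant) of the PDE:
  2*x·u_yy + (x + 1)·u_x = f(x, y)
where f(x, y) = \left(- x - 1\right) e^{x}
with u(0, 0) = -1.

Substitute the ansatz u = A e^{x} into the left-hand side.
Derivatives of the ansatz:
  u_yy = 0
  u_x = A e^{x}
Term by term:
  2*x·u_yy = 0
  (x + 1)·u_x = A x e^{x} + A e^{x}
So the left-hand side equals
  A x e^{x} + A e^{x}
This must equal f(x, y) identically; expanded, f = - x e^{x} - e^{x}.
Matching coefficients of the independent functions:
  [x e^{x}, e^{x}]:  A = -1
Solving: A = -1.
Check against the point condition:
  u(0, 0) = -1  ⟹  A = -1  ✓
Hence u(x, y) = - e^{x}.

Answer: u(x, y) = - e^{x}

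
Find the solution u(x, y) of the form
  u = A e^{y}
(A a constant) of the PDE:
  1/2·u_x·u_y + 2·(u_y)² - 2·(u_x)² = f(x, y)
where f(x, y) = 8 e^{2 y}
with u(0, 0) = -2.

Substitute the ansatz u = A e^{y} into the left-hand side.
Derivatives of the ansatz:
  u_x = 0
  u_y = A e^{y}
Term by term:
  1/2·u_x·u_y = 0
  2·(u_y)² = 2 A^{2} e^{2 y}
  -2·(u_x)² = 0
So the left-hand side equals
  2 A^{2} e^{2 y}
This must equal f(x, y) = 8 e^{2 y} identically.
Matching coefficients of the independent functions:
  [e^{2 y}]:  2 A^{2} = 8
These equations allow (A) = (-2) or (2).
Impose the point condition(s):
  u(0, 0) = -2  ⟹  A = -2
Only A = -2 satisfies everything.
Hence u(x, y) = - 2 e^{y}.

Answer: u(x, y) = - 2 e^{y}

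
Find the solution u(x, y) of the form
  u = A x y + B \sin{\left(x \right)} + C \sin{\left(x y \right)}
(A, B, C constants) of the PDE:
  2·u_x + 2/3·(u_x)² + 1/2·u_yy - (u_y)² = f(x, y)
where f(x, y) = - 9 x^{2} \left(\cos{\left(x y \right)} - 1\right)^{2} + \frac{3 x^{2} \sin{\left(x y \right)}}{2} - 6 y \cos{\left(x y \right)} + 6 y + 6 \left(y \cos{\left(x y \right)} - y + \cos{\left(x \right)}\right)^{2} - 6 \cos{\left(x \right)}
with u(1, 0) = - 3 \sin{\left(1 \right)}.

Substitute the ansatz u = A x y + B \sin{\left(x \right)} + C \sin{\left(x y \right)} into the left-hand side.
Derivatives of the ansatz:
  u_x = A y + B \cos{\left(x \right)} + C y \cos{\left(x y \right)}
  u_yy = - C x^{2} \sin{\left(x y \right)}
  u_y = A x + C x \cos{\left(x y \right)}
Term by term:
  2·u_x = 2 A y + 2 B \cos{\left(x \right)} + 2 C y \cos{\left(x y \right)}
  2/3·(u_x)² = \frac{2 A^{2} y^{2}}{3} + \frac{4 A B y \cos{\left(x \right)}}{3} + \frac{4 A C y^{2} \cos{\left(x y \right)}}{3} + \frac{2 B^{2} \cos^{2}{\left(x \right)}}{3} + \frac{4 B C y \cos{\left(x \right)} \cos{\left(x y \right)}}{3} + \frac{2 C^{2} y^{2} \cos^{2}{\left(x y \right)}}{3}
  1/2·u_yy = - \frac{C x^{2} \sin{\left(x y \right)}}{2}
  -(u_y)² = - A^{2} x^{2} - 2 A C x^{2} \cos{\left(x y \right)} - C^{2} x^{2} \cos^{2}{\left(x y \right)}
So the left-hand side equals
  - A^{2} x^{2} + \frac{2 A^{2} y^{2}}{3} + \frac{4 A B y \cos{\left(x \right)}}{3} - 2 A C x^{2} \cos{\left(x y \right)} + \frac{4 A C y^{2} \cos{\left(x y \right)}}{3} + 2 A y + \frac{2 B^{2} \cos^{2}{\left(x \right)}}{3} + \frac{4 B C y \cos{\left(x \right)} \cos{\left(x y \right)}}{3} + 2 B \cos{\left(x \right)} - C^{2} x^{2} \cos^{2}{\left(x y \right)} + \frac{2 C^{2} y^{2} \cos^{2}{\left(x y \right)}}{3} - \frac{C x^{2} \sin{\left(x y \right)}}{2} + 2 C y \cos{\left(x y \right)}
This must equal f(x, y) identically; expanded, f = \frac{3 x^{2} \sin{\left(x y \right)}}{2} - 9 x^{2} \cos^{2}{\left(x y \right)} + 18 x^{2} \cos{\left(x y \right)} - 9 x^{2} + 6 y^{2} \cos^{2}{\left(x y \right)} - 12 y^{2} \cos{\left(x y \right)} + 6 y^{2} + 12 y \cos{\left(x \right)} \cos{\left(x y \right)} - 12 y \cos{\left(x \right)} - 6 y \cos{\left(x y \right)} + 6 y + 6 \cos^{2}{\left(x \right)} - 6 \cos{\left(x \right)}.
Matching coefficients of the independent functions:
  [x^{2}]:  - A^{2} = -9
  [y]:  2 A = 6
  [y^{2}]:  \frac{2 A^{2}}{3} = 6
  [x^{2} \sin{\left(x y \right)}]:  - \frac{C}{2} = \frac{3}{2}
  [x^{2} \cos{\left(x y \right)}]:  - 2 A C = 18
  [x^{2} \cos^{2}{\left(x y \right)}]:  - C^{2} = -9
  [y \cos{\left(x \right)}]:  \frac{4 A B}{3} = -12
  [y \cos{\left(x y \right)}]:  2 C = -6
  [y^{2} \cos{\left(x y \right)}]:  \frac{4 A C}{3} = -12
  [y^{2} \cos^{2}{\left(x y \right)}]:  \frac{2 C^{2}}{3} = 6
  [y \cos{\left(x \right)} \cos{\left(x y \right)}]:  \frac{4 B C}{3} = 12
  [\cos{\left(x \right)}]:  2 B = -6
  [\cos^{2}{\left(x \right)}]:  \frac{2 B^{2}}{3} = 6
Solving: A = 3, B = -3, C = -3.
Check against the point condition:
  u(1, 0) = - 3 \sin{\left(1 \right)}  ⟹  B \sin{\left(1 \right)} = - 3 \sin{\left(1 \right)}  ✓
Hence u(x, y) = 3 x y - 3 \sin{\left(x \right)} - 3 \sin{\left(x y \right)}.

Answer: u(x, y) = 3 x y - 3 \sin{\left(x \right)} - 3 \sin{\left(x y \right)}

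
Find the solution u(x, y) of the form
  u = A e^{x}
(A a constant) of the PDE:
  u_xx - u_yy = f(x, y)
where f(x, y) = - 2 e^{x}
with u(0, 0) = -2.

Substitute the ansatz u = A e^{x} into the left-hand side.
Derivatives of the ansatz:
  u_xx = A e^{x}
  u_yy = 0
Term by term:
  u_xx = A e^{x}
  -u_yy = 0
So the left-hand side equals
  A e^{x}
This must equal f(x, y) = - 2 e^{x} identically.
Matching coefficients of the independent functions:
  [e^{x}]:  A = -2
Solving: A = -2.
Check against the point condition:
  u(0, 0) = -2  ⟹  A = -2  ✓
Hence u(x, y) = - 2 e^{x}.

Answer: u(x, y) = - 2 e^{x}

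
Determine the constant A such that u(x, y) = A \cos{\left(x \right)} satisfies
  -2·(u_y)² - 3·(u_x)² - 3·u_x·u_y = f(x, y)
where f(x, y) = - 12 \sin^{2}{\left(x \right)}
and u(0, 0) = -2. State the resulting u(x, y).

Substitute the ansatz u = A \cos{\left(x \right)} into the left-hand side.
Derivatives of the ansatz:
  u_y = 0
  u_x = - A \sin{\left(x \right)}
Term by term:
  -2·(u_y)² = 0
  -3·(u_x)² = - 3 A^{2} \sin^{2}{\left(x \right)}
  -3·u_x·u_y = 0
So the left-hand side equals
  - 3 A^{2} \sin^{2}{\left(x \right)}
This must equal f(x, y) = - 12 \sin^{2}{\left(x \right)} identically.
Matching coefficients of the independent functions:
  [\sin^{2}{\left(x \right)}]:  - 3 A^{2} = -12
These equations allow (A) = (-2) or (2).
Impose the point condition(s):
  u(0, 0) = -2  ⟹  A = -2
Only A = -2 satisfies everything.
Hence u(x, y) = - 2 \cos{\left(x \right)}.

Answer: u(x, y) = - 2 \cos{\left(x \right)}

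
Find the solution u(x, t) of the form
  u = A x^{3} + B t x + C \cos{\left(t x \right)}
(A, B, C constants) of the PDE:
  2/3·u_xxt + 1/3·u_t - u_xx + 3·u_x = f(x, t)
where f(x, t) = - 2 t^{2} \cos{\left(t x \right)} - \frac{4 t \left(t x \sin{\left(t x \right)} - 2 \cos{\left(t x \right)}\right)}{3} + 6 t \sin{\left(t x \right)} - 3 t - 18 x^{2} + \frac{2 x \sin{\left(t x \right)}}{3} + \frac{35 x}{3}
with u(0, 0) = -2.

Substitute the ansatz u = A x^{3} + B t x + C \cos{\left(t x \right)} into the left-hand side.
Derivatives of the ansatz:
  u_xxt = C t^{2} x \sin{\left(t x \right)} - 2 C t \cos{\left(t x \right)}
  u_t = B x - C x \sin{\left(t x \right)}
  u_xx = 6 A x - C t^{2} \cos{\left(t x \right)}
  u_x = 3 A x^{2} + B t - C t \sin{\left(t x \right)}
Term by term:
  2/3·u_xxt = \frac{2 C t^{2} x \sin{\left(t x \right)}}{3} - \frac{4 C t \cos{\left(t x \right)}}{3}
  1/3·u_t = \frac{B x}{3} - \frac{C x \sin{\left(t x \right)}}{3}
  -u_xx = - 6 A x + C t^{2} \cos{\left(t x \right)}
  3·u_x = 9 A x^{2} + 3 B t - 3 C t \sin{\left(t x \right)}
So the left-hand side equals
  9 A x^{2} - 6 A x + 3 B t + \frac{B x}{3} + \frac{2 C t^{2} x \sin{\left(t x \right)}}{3} + C t^{2} \cos{\left(t x \right)} - 3 C t \sin{\left(t x \right)} - \frac{4 C t \cos{\left(t x \right)}}{3} - \frac{C x \sin{\left(t x \right)}}{3}
This must equal f(x, t) identically; expanded, f = - \frac{4 t^{2} x \sin{\left(t x \right)}}{3} - 2 t^{2} \cos{\left(t x \right)} + 6 t \sin{\left(t x \right)} + \frac{8 t \cos{\left(t x \right)}}{3} - 3 t - 18 x^{2} + \frac{2 x \sin{\left(t x \right)}}{3} + \frac{35 x}{3}.
Matching coefficients of the independent functions:
  [t]:  3 B = -3
  [x]:  - 6 A + \frac{B}{3} = \frac{35}{3}
  [x^{2}]:  9 A = -18
  [t \sin{\left(t x \right)}]:  - 3 C = 6
  [t \cos{\left(t x \right)}]:  - \frac{4 C}{3} = \frac{8}{3}
  [t^{2} \cos{\left(t x \right)}]:  C = -2
  [x \sin{\left(t x \right)}]:  - \frac{C}{3} = \frac{2}{3}
  [t^{2} x \sin{\left(t x \right)}]:  \frac{2 C}{3} = - \frac{4}{3}
Solving: A = -2, B = -1, C = -2.
Check against the point condition:
  u(0, 0) = -2  ⟹  C = -2  ✓
Hence u(x, t) = - t x - 2 x^{3} - 2 \cos{\left(t x \right)}.

Answer: u(x, t) = - t x - 2 x^{3} - 2 \cos{\left(t x \right)}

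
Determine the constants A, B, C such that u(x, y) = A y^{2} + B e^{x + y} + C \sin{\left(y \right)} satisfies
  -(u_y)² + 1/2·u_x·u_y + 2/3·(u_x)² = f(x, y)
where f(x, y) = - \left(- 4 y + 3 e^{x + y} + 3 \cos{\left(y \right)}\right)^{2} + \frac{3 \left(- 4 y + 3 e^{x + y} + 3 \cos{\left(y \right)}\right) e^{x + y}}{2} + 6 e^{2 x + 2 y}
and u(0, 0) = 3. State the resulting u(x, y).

Substitute the ansatz u = A y^{2} + B e^{x + y} + C \sin{\left(y \right)} into the left-hand side.
Derivatives of the ansatz:
  u_y = 2 A y + B e^{x} e^{y} + C \cos{\left(y \right)}
  u_x = B e^{x} e^{y}
Term by term:
  -(u_y)² = - 4 A^{2} y^{2} - 4 A B y e^{x} e^{y} - 4 A C y \cos{\left(y \right)} - B^{2} e^{2 x} e^{2 y} - 2 B C e^{x} e^{y} \cos{\left(y \right)} - C^{2} \cos^{2}{\left(y \right)}
  1/2·u_x·u_y = A B y e^{x} e^{y} + \frac{B^{2} e^{2 x} e^{2 y}}{2} + \frac{B C e^{x} e^{y} \cos{\left(y \right)}}{2}
  2/3·(u_x)² = \frac{2 B^{2} e^{2 x} e^{2 y}}{3}
So the left-hand side equals
  - 4 A^{2} y^{2} - 3 A B y e^{x} e^{y} - 4 A C y \cos{\left(y \right)} + \frac{B^{2} e^{2 x} e^{2 y}}{6} - \frac{3 B C e^{x} e^{y} \cos{\left(y \right)}}{2} - C^{2} \cos^{2}{\left(y \right)}
This must equal f(x, y) identically; expanded, f = - 16 y^{2} + 18 y e^{x} e^{y} + 24 y \cos{\left(y \right)} + \frac{3 e^{2 x} e^{2 y}}{2} - \frac{27 e^{x} e^{y} \cos{\left(y \right)}}{2} - 9 \cos^{2}{\left(y \right)}.
Matching coefficients of the independent functions:
  [y^{2}]:  - 4 A^{2} = -16
  [y \cos{\left(y \right)}]:  - 4 A C = 24
  [e^{2 x} e^{2 y}]:  \frac{B^{2}}{6} = \frac{3}{2}
  [y e^{x} e^{y}]:  - 3 A B = 18
  [e^{x} e^{y} \cos{\left(y \right)}]:  - \frac{3 B C}{2} = - \frac{27}{2}
  [\cos^{2}{\left(y \right)}]:  - C^{2} = -9
These equations allow (A, B, C) = (-2, 3, 3) or (2, -3, -3).
Impose the point condition(s):
  u(0, 0) = 3  ⟹  B = 3
Only A = -2, B = 3, C = 3 satisfies everything.
Hence u(x, y) = - 2 y^{2} + 3 e^{x + y} + 3 \sin{\left(y \right)}.

Answer: u(x, y) = - 2 y^{2} + 3 e^{x + y} + 3 \sin{\left(y \right)}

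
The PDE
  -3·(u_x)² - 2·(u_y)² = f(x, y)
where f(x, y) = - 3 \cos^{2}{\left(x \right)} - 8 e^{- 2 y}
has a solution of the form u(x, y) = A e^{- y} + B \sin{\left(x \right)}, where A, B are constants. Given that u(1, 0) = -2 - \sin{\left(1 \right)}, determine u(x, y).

Substitute the ansatz u = A e^{- y} + B \sin{\left(x \right)} into the left-hand side.
Derivatives of the ansatz:
  u_x = B \cos{\left(x \right)}
  u_y = - A e^{- y}
Term by term:
  -3·(u_x)² = - 3 B^{2} \cos^{2}{\left(x \right)}
  -2·(u_y)² = - 2 A^{2} e^{- 2 y}
So the left-hand side equals
  - 2 A^{2} e^{- 2 y} - 3 B^{2} \cos^{2}{\left(x \right)}
This must equal f(x, y) = - 3 \cos^{2}{\left(x \right)} - 8 e^{- 2 y} identically.
Matching coefficients of the independent functions:
  [e^{- 2 y}]:  - 2 A^{2} = -8
  [\cos^{2}{\left(x \right)}]:  - 3 B^{2} = -3
These equations allow (A, B) = (-2, -1) or (-2, 1) or (2, -1) or (2, 1).
Impose the point condition(s):
  u(1, 0) = -2 - \sin{\left(1 \right)}  ⟹  A + B \sin{\left(1 \right)} = -2 - \sin{\left(1 \right)}
Only A = -2, B = -1 satisfies everything.
Hence u(x, y) = - \sin{\left(x \right)} - 2 e^{- y}.

Answer: u(x, y) = - \sin{\left(x \right)} - 2 e^{- y}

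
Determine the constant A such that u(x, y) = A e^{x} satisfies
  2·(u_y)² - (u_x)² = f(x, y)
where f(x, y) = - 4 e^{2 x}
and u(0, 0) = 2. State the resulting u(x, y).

Substitute the ansatz u = A e^{x} into the left-hand side.
Derivatives of the ansatz:
  u_y = 0
  u_x = A e^{x}
Term by term:
  2·(u_y)² = 0
  -(u_x)² = - A^{2} e^{2 x}
So the left-hand side equals
  - A^{2} e^{2 x}
This must equal f(x, y) = - 4 e^{2 x} identically.
Matching coefficients of the independent functions:
  [e^{2 x}]:  - A^{2} = -4
These equations allow (A) = (-2) or (2).
Impose the point condition(s):
  u(0, 0) = 2  ⟹  A = 2
Only A = 2 satisfies everything.
Hence u(x, y) = 2 e^{x}.

Answer: u(x, y) = 2 e^{x}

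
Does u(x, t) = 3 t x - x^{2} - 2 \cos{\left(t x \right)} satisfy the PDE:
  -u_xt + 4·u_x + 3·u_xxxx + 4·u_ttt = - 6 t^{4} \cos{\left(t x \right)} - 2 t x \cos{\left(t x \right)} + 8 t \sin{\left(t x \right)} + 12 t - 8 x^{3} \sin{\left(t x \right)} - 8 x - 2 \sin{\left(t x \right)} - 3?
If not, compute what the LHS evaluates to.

Evaluate each term of the left-hand side for u = 3 t x - x^{2} - 2 \cos{\left(t x \right)}.
Derivatives:
  u_xt = 2 t x \cos{\left(t x \right)} + 2 \sin{\left(t x \right)} + 3
  u_x = 2 t \sin{\left(t x \right)} + 3 t - 2 x
  u_xxxx = - 2 t^{4} \cos{\left(t x \right)}
  u_ttt = - 2 x^{3} \sin{\left(t x \right)}
Terms:
  -u_xt = - 2 t x \cos{\left(t x \right)} - 2 \sin{\left(t x \right)} - 3
  4·u_x = 8 t \sin{\left(t x \right)} + 12 t - 8 x
  3·u_xxxx = - 6 t^{4} \cos{\left(t x \right)}
  4·u_ttt = - 8 x^{3} \sin{\left(t x \right)}
Sum: LHS = - 6 t^{4} \cos{\left(t x \right)} - 2 t x \cos{\left(t x \right)} + 8 t \sin{\left(t x \right)} + 12 t - 8 x^{3} \sin{\left(t x \right)} - 8 x - 2 \sin{\left(t x \right)} - 3
This is exactly the given right-hand side, so u is a solution.

Answer: Yes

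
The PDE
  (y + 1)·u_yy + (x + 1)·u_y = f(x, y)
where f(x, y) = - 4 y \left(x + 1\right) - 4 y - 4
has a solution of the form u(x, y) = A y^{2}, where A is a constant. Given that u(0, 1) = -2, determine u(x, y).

Substitute the ansatz u = A y^{2} into the left-hand side.
Derivatives of the ansatz:
  u_yy = 2 A
  u_y = 2 A y
Term by term:
  (y + 1)·u_yy = 2 A y + 2 A
  (x + 1)·u_y = 2 A x y + 2 A y
So the left-hand side equals
  2 A x y + 4 A y + 2 A
This must equal f(x, y) identically; expanded, f = - 4 x y - 8 y - 4.
Matching coefficients of the independent functions:
  [constant term, x y]:  2 A = -4
  [y]:  4 A = -8
Solving: A = -2.
Check against the point condition:
  u(0, 1) = -2  ⟹  A = -2  ✓
Hence u(x, y) = - 2 y^{2}.

Answer: u(x, y) = - 2 y^{2}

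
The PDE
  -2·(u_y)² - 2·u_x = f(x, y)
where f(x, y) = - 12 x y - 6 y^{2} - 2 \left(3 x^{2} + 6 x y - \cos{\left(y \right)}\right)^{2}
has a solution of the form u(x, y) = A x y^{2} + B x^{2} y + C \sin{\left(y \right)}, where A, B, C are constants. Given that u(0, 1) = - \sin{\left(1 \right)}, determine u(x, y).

Substitute the ansatz u = A x y^{2} + B x^{2} y + C \sin{\left(y \right)} into the left-hand side.
Derivatives of the ansatz:
  u_y = 2 A x y + B x^{2} + C \cos{\left(y \right)}
  u_x = A y^{2} + 2 B x y
Term by term:
  -2·(u_y)² = - 8 A^{2} x^{2} y^{2} - 8 A B x^{3} y - 8 A C x y \cos{\left(y \right)} - 2 B^{2} x^{4} - 4 B C x^{2} \cos{\left(y \right)} - 2 C^{2} \cos^{2}{\left(y \right)}
  -2·u_x = - 2 A y^{2} - 4 B x y
So the left-hand side equals
  - 8 A^{2} x^{2} y^{2} - 8 A B x^{3} y - 8 A C x y \cos{\left(y \right)} - 2 A y^{2} - 2 B^{2} x^{4} - 4 B C x^{2} \cos{\left(y \right)} - 4 B x y - 2 C^{2} \cos^{2}{\left(y \right)}
This must equal f(x, y) identically; expanded, f = - 18 x^{4} - 72 x^{3} y - 72 x^{2} y^{2} + 12 x^{2} \cos{\left(y \right)} + 24 x y \cos{\left(y \right)} - 12 x y - 6 y^{2} - 2 \cos^{2}{\left(y \right)}.
Matching coefficients of the independent functions:
  [x^{4}]:  - 2 B^{2} = -18
  [y^{2}]:  - 2 A = -6
  [x y]:  - 4 B = -12
  [x^{2} y^{2}]:  - 8 A^{2} = -72
  [x^{2} \cos{\left(y \right)}]:  - 4 B C = 12
  [x^{3} y]:  - 8 A B = -72
  [x y \cos{\left(y \right)}]:  - 8 A C = 24
  [\cos^{2}{\left(y \right)}]:  - 2 C^{2} = -2
Solving: A = 3, B = 3, C = -1.
Check against the point condition:
  u(0, 1) = - \sin{\left(1 \right)}  ⟹  C \sin{\left(1 \right)} = - \sin{\left(1 \right)}  ✓
Hence u(x, y) = 3 x^{2} y + 3 x y^{2} - \sin{\left(y \right)}.

Answer: u(x, y) = 3 x^{2} y + 3 x y^{2} - \sin{\left(y \right)}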